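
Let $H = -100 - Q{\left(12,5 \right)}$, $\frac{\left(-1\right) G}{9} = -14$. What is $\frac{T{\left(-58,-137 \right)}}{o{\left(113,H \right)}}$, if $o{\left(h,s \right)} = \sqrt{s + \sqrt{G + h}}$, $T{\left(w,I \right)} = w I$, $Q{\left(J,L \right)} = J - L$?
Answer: $- \frac{7946 i}{\sqrt{107 - \sqrt{239}}} \approx - 830.5 i$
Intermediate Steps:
$G = 126$ ($G = \left(-9\right) \left(-14\right) = 126$)
$T{\left(w,I \right)} = I w$
$H = -107$ ($H = -100 - \left(12 - 5\right) = -100 - 7 = -107$)
$o{\left(h,s \right)} = \sqrt{s + \sqrt{126 + h}}$
$\frac{T{\left(-58,-137 \right)}}{o{\left(113,H \right)}} = \frac{\left(-137\right) \left(-58\right)}{\sqrt{-107 + \sqrt{126 + 113}}} = \frac{7946}{\sqrt{-107 + \sqrt{239}}}$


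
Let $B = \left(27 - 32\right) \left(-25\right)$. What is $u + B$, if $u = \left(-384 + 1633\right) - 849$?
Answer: $525$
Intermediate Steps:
$u = 400$ ($u = 1249 - 849 = 400$)
$B = 125$ ($B = \left(-5\right) \left(-25\right) = 125$)
$u + B = 400 + 125 = 525$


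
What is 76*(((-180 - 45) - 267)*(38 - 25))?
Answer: -486096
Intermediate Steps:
76*(((-180 - 45) - 267)*(38 - 25)) = 76*((-225 - 267)*13) = 76*(-492*13) = 76*(-6396) = -486096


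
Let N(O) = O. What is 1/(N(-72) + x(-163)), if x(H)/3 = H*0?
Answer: -1/72 ≈ -0.013889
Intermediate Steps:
x(H) = 0 (x(H) = 3*(H*0) = 3*0 = 0)
1/(N(-72) + x(-163)) = 1/(-72 + 0) = 1/(-72) = -1/72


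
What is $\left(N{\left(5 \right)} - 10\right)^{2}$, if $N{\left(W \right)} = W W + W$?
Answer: $400$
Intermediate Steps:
$N{\left(W \right)} = W + W^{2}$ ($N{\left(W \right)} = W^{2} + W = W + W^{2}$)
$\left(N{\left(5 \right)} - 10\right)^{2} = \left(5 \left(1 + 5\right) - 10\right)^{2} = \left(5 \cdot 6 - 10\right)^{2} = \left(30 - 10\right)^{2} = 20^{2} = 400$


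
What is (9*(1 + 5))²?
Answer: 2916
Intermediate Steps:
(9*(1 + 5))² = (9*6)² = 54² = 2916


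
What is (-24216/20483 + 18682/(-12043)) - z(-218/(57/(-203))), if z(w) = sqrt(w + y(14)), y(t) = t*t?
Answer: -674296694/246676769 - sqrt(3159282)/57 ≈ -33.917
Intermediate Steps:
y(t) = t**2
z(w) = sqrt(196 + w) (z(w) = sqrt(w + 14**2) = sqrt(w + 196) = sqrt(196 + w))
(-24216/20483 + 18682/(-12043)) - z(-218/(57/(-203))) = (-24216/20483 + 18682/(-12043)) - sqrt(196 - 218/(57/(-203))) = (-24216*1/20483 + 18682*(-1/12043)) - sqrt(196 - 218/(57*(-1/203))) = (-24216/20483 - 18682/12043) - sqrt(196 - 218/(-57/203)) = -674296694/246676769 - sqrt(196 - 218*(-203/57)) = -674296694/246676769 - sqrt(196 + 44254/57) = -674296694/246676769 - sqrt(55426/57) = -674296694/246676769 - sqrt(3159282)/57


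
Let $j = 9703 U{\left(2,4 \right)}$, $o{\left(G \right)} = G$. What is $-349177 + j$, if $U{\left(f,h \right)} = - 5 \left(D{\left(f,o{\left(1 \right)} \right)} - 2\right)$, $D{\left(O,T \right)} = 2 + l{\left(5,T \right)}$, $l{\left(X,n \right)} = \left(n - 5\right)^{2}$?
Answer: $-1125417$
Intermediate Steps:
$l{\left(X,n \right)} = \left(-5 + n\right)^{2}$
$D{\left(O,T \right)} = 2 + \left(-5 + T\right)^{2}$
$U{\left(f,h \right)} = -80$ ($U{\left(f,h \right)} = - 5 \left(\left(2 + \left(-5 + 1\right)^{2}\right) - 2\right) = - 5 \left(\left(2 + \left(-4\right)^{2}\right) - 2\right) = - 5 \left(\left(2 + 16\right) - 2\right) = - 5 \left(18 - 2\right) = \left(-5\right) 16 = -80$)
$j = -776240$ ($j = 9703 \left(-80\right) = -776240$)
$-349177 + j = -349177 - 776240 = -1125417$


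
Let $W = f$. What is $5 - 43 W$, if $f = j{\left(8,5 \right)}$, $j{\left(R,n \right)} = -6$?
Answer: $263$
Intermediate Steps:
$f = -6$
$W = -6$
$5 - 43 W = 5 - -258 = 5 + 258 = 263$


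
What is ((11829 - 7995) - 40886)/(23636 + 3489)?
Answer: -37052/27125 ≈ -1.3660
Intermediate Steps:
((11829 - 7995) - 40886)/(23636 + 3489) = (3834 - 40886)/27125 = -37052*1/27125 = -37052/27125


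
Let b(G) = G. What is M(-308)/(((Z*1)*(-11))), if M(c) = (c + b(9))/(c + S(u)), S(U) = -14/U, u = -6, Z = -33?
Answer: 299/110957 ≈ 0.0026947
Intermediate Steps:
M(c) = (9 + c)/(7/3 + c) (M(c) = (c + 9)/(c - 14/(-6)) = (9 + c)/(c - 14*(-⅙)) = (9 + c)/(c + 7/3) = (9 + c)/(7/3 + c))
M(-308)/(((Z*1)*(-11))) = (3*(9 - 308)/(7 + 3*(-308)))/((-33*1*(-11))) = (3*(-299)/(7 - 924))/((-33*(-11))) = (3*(-299)/(-917))/363 = (3*(-1/917)*(-299))*(1/363) = (897/917)*(1/363) = 299/110957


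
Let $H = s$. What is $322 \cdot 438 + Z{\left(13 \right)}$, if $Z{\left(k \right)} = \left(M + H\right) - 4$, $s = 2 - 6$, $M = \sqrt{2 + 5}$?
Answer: $141028 + \sqrt{7} \approx 1.4103 \cdot 10^{5}$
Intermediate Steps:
$M = \sqrt{7} \approx 2.6458$
$s = -4$ ($s = 2 - 6 = -4$)
$H = -4$
$Z{\left(k \right)} = -8 + \sqrt{7}$ ($Z{\left(k \right)} = \left(\sqrt{7} - 4\right) - 4 = \left(-4 + \sqrt{7}\right) - 4 = -8 + \sqrt{7}$)
$322 \cdot 438 + Z{\left(13 \right)} = 322 \cdot 438 - \left(8 - \sqrt{7}\right) = 141036 - \left(8 - \sqrt{7}\right) = 141028 + \sqrt{7}$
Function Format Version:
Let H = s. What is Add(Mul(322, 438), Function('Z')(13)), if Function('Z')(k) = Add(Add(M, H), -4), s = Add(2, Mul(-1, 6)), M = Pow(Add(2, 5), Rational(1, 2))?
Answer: Add(141028, Pow(7, Rational(1, 2))) ≈ 1.4103e+5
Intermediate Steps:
M = Pow(7, Rational(1, 2)) ≈ 2.6458
s = -4 (s = Add(2, -6) = -4)
H = -4
Function('Z')(k) = Add(-8, Pow(7, Rational(1, 2))) (Function('Z')(k) = Add(Add(Pow(7, Rational(1, 2)), -4), -4) = Add(Add(-4, Pow(7, Rational(1, 2))), -4) = Add(-8, Pow(7, Rational(1, 2))))
Add(Mul(322, 438), Function('Z')(13)) = Add(Mul(322, 438), Add(-8, Pow(7, Rational(1, 2)))) = Add(141036, Add(-8, Pow(7, Rational(1, 2)))) = Add(141028, Pow(7, Rational(1, 2)))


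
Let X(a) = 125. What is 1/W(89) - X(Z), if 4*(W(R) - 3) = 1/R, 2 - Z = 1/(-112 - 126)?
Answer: -133269/1069 ≈ -124.67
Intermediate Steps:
Z = 477/238 (Z = 2 - 1/(-112 - 126) = 2 - 1/(-238) = 2 - 1*(-1/238) = 2 + 1/238 = 477/238 ≈ 2.0042)
W(R) = 3 + 1/(4*R)
1/W(89) - X(Z) = 1/(3 + (1/4)/89) - 1*125 = 1/(3 + (1/4)*(1/89)) - 125 = 1/(3 + 1/356) - 125 = 1/(1069/356) - 125 = 356/1069 - 125 = -133269/1069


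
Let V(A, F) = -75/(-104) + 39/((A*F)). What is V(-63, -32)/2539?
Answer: 6469/22180704 ≈ 0.00029165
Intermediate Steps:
V(A, F) = 75/104 + 39/(A*F) (V(A, F) = -75*(-1/104) + 39*(1/(A*F)) = 75/104 + 39/(A*F))
V(-63, -32)/2539 = (75/104 + 39/(-63*(-32)))/2539 = (75/104 + 39*(-1/63)*(-1/32))*(1/2539) = (75/104 + 13/672)*(1/2539) = (6469/8736)*(1/2539) = 6469/22180704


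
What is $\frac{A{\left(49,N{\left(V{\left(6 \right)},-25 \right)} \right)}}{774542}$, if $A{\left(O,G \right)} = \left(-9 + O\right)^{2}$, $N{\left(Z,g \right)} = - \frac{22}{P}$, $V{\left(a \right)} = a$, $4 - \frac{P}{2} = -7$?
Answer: $\frac{800}{387271} \approx 0.0020657$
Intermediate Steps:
$P = 22$ ($P = 8 - -14 = 8 + 14 = 22$)
$N{\left(Z,g \right)} = -1$ ($N{\left(Z,g \right)} = - \frac{22}{22} = \left(-22\right) \frac{1}{22} = -1$)
$\frac{A{\left(49,N{\left(V{\left(6 \right)},-25 \right)} \right)}}{774542} = \frac{\left(-9 + 49\right)^{2}}{774542} = 40^{2} \cdot \frac{1}{774542} = 1600 \cdot \frac{1}{774542} = \frac{800}{387271}$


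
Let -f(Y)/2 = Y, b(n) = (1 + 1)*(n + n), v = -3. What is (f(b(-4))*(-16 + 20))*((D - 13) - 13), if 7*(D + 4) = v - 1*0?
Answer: -27264/7 ≈ -3894.9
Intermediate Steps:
D = -31/7 (D = -4 + (-3 - 1*0)/7 = -4 + (-3 + 0)/7 = -4 + (⅐)*(-3) = -4 - 3/7 = -31/7 ≈ -4.4286)
b(n) = 4*n (b(n) = 2*(2*n) = 4*n)
f(Y) = -2*Y
(f(b(-4))*(-16 + 20))*((D - 13) - 13) = ((-8*(-4))*(-16 + 20))*((-31/7 - 13) - 13) = (-2*(-16)*4)*(-122/7 - 13) = (32*4)*(-213/7) = 128*(-213/7) = -27264/7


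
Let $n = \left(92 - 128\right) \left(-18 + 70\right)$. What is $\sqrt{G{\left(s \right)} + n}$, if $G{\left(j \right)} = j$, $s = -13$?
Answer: $i \sqrt{1885} \approx 43.417 i$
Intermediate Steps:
$n = -1872$ ($n = \left(-36\right) 52 = -1872$)
$\sqrt{G{\left(s \right)} + n} = \sqrt{-13 - 1872} = \sqrt{-1885} = i \sqrt{1885}$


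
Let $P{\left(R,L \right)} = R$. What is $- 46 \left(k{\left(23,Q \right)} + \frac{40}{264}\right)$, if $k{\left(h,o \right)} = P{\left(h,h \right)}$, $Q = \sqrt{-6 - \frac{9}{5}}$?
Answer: $- \frac{35144}{33} \approx -1065.0$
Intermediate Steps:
$Q = \frac{i \sqrt{195}}{5}$ ($Q = \sqrt{-6 - \frac{9}{5}} = \sqrt{- \frac{39}{5}} = \frac{i \sqrt{195}}{5} \approx 2.7928 i$)
$k{\left(h,o \right)} = h$
$- 46 \left(k{\left(23,Q \right)} + \frac{40}{264}\right) = - 46 \left(23 + \frac{40}{264}\right) = - 46 \left(23 + 40 \cdot \frac{1}{264}\right) = - 46 \left(23 + \frac{5}{33}\right) = \left(-46\right) \frac{764}{33} = - \frac{35144}{33}$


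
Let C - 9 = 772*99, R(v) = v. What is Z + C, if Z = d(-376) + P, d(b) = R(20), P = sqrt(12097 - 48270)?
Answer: 76457 + I*sqrt(36173) ≈ 76457.0 + 190.19*I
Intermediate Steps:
C = 76437 (C = 9 + 772*99 = 9 + 76428 = 76437)
P = I*sqrt(36173) (P = sqrt(-36173) = I*sqrt(36173) ≈ 190.19*I)
d(b) = 20
Z = 20 + I*sqrt(36173) ≈ 20.0 + 190.19*I
Z + C = (20 + I*sqrt(36173)) + 76437 = 76457 + I*sqrt(36173)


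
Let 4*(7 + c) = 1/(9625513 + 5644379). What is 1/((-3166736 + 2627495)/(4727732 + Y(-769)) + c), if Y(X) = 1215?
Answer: -288842039854896/2054830881583213 ≈ -0.14057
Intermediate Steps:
c = -427556975/61079568 (c = -7 + 1/(4*(9625513 + 5644379)) = -7 + (¼)/15269892 = -7 + (¼)*(1/15269892) = -7 + 1/61079568 = -427556975/61079568 ≈ -7.0000)
1/((-3166736 + 2627495)/(4727732 + Y(-769)) + c) = 1/((-3166736 + 2627495)/(4727732 + 1215) - 427556975/61079568) = 1/(-539241/4728947 - 427556975/61079568) = 1/(-2054830881583213/288842039854896) = -288842039854896/2054830881583213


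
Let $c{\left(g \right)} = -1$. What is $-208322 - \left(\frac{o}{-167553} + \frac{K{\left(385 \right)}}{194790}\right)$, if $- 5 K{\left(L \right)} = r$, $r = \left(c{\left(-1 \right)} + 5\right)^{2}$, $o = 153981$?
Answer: $- \frac{1888641748166939}{9066013575} \approx -2.0832 \cdot 10^{5}$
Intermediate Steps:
$r = 16$ ($r = \left(-1 + 5\right)^{2} = 4^{2} = 16$)
$K{\left(L \right)} = - \frac{16}{5}$ ($K{\left(L \right)} = \left(- \frac{1}{5}\right) 16 = - \frac{16}{5}$)
$-208322 - \left(\frac{o}{-167553} + \frac{K{\left(385 \right)}}{194790}\right) = -208322 - \left(\frac{153981}{-167553} - \frac{16}{5 \cdot 194790}\right) = -208322 - \left(153981 \left(- \frac{1}{167553}\right) - \frac{8}{486975}\right) = -208322 - \left(- \frac{17109}{18617} - \frac{8}{486975}\right) = -208322 - - \frac{8331804211}{9066013575} = -208322 + \frac{8331804211}{9066013575} = - \frac{1888641748166939}{9066013575}$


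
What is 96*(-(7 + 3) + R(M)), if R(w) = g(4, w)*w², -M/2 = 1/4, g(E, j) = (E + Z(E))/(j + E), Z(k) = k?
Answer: -6336/7 ≈ -905.14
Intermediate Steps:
g(E, j) = 2*E/(E + j) (g(E, j) = (E + E)/(j + E) = (2*E)/(E + j) = 2*E/(E + j))
M = -½ (M = -2/4 = -2*¼ = -½ ≈ -0.50000)
R(w) = 8*w²/(4 + w) (R(w) = (2*4/(4 + w))*w² = (8/(4 + w))*w² = 8*w²/(4 + w))
96*(-(7 + 3) + R(M)) = 96*(-(7 + 3) + 8*(-½)²/(4 - ½)) = 96*(-1*10 + 8*(¼)/(7/2)) = 96*(-10 + 8*(¼)*(2/7)) = 96*(-10 + 4/7) = 96*(-66/7) = -6336/7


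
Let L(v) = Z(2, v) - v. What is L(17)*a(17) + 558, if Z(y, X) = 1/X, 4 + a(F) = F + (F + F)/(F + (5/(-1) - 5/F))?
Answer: 976194/3383 ≈ 288.56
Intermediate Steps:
a(F) = -4 + F + 2*F/(-5 + F - 5/F) (a(F) = -4 + (F + (F + F)/(F + (5/(-1) - 5/F))) = -4 + (F + (2*F)/(F + (5*(-1) - 5/F))) = -4 + (F + (2*F)/(F + (-5 - 5/F))) = -4 + (F + (2*F)/(-5 + F - 5/F)) = -4 + (F + 2*F/(-5 + F - 5/F)) = -4 + F + 2*F/(-5 + F - 5/F))
Z(y, X) = 1/X
L(v) = 1/v - v
L(17)*a(17) + 558 = (1/17 - 1*17)*((-20 - 1*17³ - 15*17 + 7*17²)/(5 - 1*17² + 5*17)) + 558 = (1/17 - 17)*((-20 - 1*4913 - 255 + 7*289)/(5 - 1*289 + 85)) + 558 = -288*(-20 - 4913 - 255 + 2023)/(17*(5 - 289 + 85)) + 558 = -288*(-3165)/(17*(-199)) + 558 = -(-288)*(-3165)/3383 + 558 = -288/17*3165/199 + 558 = -911520/3383 + 558 = 976194/3383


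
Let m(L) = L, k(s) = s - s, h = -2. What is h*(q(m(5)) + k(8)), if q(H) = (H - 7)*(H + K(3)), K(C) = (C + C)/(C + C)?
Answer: 24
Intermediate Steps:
k(s) = 0
K(C) = 1 (K(C) = (2*C)/((2*C)) = (2*C)*(1/(2*C)) = 1)
q(H) = (1 + H)*(-7 + H) (q(H) = (H - 7)*(H + 1) = (-7 + H)*(1 + H) = (1 + H)*(-7 + H))
h*(q(m(5)) + k(8)) = -2*((-7 + 5² - 6*5) + 0) = -2*((-7 + 25 - 30) + 0) = -2*(-12 + 0) = -2*(-12) = 24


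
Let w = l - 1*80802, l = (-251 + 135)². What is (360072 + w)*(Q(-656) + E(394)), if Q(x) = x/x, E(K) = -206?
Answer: -60008830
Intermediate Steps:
l = 13456 (l = (-116)² = 13456)
Q(x) = 1
w = -67346 (w = 13456 - 1*80802 = 13456 - 80802 = -67346)
(360072 + w)*(Q(-656) + E(394)) = (360072 - 67346)*(1 - 206) = 292726*(-205) = -60008830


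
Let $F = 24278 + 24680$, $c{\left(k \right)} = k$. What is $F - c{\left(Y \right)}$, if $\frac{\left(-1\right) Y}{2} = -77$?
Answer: $48804$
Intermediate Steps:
$Y = 154$ ($Y = \left(-2\right) \left(-77\right) = 154$)
$F = 48958$
$F - c{\left(Y \right)} = 48958 - 154 = 48804$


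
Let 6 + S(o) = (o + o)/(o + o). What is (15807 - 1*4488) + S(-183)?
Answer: 11314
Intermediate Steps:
S(o) = -5 (S(o) = -6 + (o + o)/(o + o) = -6 + (2*o)/((2*o)) = -6 + (2*o)*(1/(2*o)) = -6 + 1 = -5)
(15807 - 1*4488) + S(-183) = (15807 - 1*4488) - 5 = (15807 - 4488) - 5 = 11319 - 5 = 11314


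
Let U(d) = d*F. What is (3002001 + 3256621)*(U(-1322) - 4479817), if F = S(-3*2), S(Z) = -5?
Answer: -27996111740754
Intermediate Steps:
F = -5
U(d) = -5*d (U(d) = d*(-5) = -5*d)
(3002001 + 3256621)*(U(-1322) - 4479817) = (3002001 + 3256621)*(-5*(-1322) - 4479817) = 6258622*(6610 - 4479817) = 6258622*(-4473207) = -27996111740754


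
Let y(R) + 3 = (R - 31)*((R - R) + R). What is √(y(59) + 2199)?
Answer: 2*√962 ≈ 62.032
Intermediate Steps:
y(R) = -3 + R*(-31 + R) (y(R) = -3 + (R - 31)*((R - R) + R) = -3 + (-31 + R)*(0 + R) = -3 + (-31 + R)*R = -3 + R*(-31 + R))
√(y(59) + 2199) = √((-3 + 59² - 31*59) + 2199) = √((-3 + 3481 - 1829) + 2199) = √(1649 + 2199) = √3848 = 2*√962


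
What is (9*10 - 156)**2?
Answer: 4356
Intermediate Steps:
(9*10 - 156)**2 = (90 - 156)**2 = (-66)**2 = 4356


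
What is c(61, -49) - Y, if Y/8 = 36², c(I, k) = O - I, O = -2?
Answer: -10431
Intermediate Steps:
c(I, k) = -2 - I
Y = 10368 (Y = 8*36² = 8*1296 = 10368)
c(61, -49) - Y = (-2 - 1*61) - 1*10368 = (-2 - 61) - 10368 = -63 - 10368 = -10431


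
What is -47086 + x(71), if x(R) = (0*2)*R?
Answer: -47086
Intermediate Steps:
x(R) = 0 (x(R) = 0*R = 0)
-47086 + x(71) = -47086 + 0 = -47086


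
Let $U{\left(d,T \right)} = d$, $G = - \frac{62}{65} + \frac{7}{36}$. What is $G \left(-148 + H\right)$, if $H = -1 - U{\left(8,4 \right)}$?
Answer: $\frac{278989}{2340} \approx 119.23$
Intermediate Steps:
$G = - \frac{1777}{2340}$ ($G = \left(-62\right) \frac{1}{65} + 7 \cdot \frac{1}{36} = - \frac{62}{65} + \frac{7}{36} = - \frac{1777}{2340} \approx -0.7594$)
$H = -9$ ($H = -1 - 8 = -9$)
$G \left(-148 + H\right) = - \frac{1777 \left(-148 - 9\right)}{2340} = \left(- \frac{1777}{2340}\right) \left(-157\right) = \frac{278989}{2340}$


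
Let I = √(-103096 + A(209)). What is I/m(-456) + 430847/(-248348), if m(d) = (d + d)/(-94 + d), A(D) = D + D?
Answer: -430847/248348 + 275*I*√102678/456 ≈ -1.7349 + 193.24*I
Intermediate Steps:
A(D) = 2*D
I = I*√102678 (I = √(-103096 + 2*209) = √(-103096 + 418) = √(-102678) = I*√102678 ≈ 320.43*I)
m(d) = 2*d/(-94 + d) (m(d) = (2*d)/(-94 + d) = 2*d/(-94 + d))
I/m(-456) + 430847/(-248348) = (I*√102678)/((2*(-456)/(-94 - 456))) + 430847/(-248348) = (I*√102678)/((2*(-456)/(-550))) + 430847*(-1/248348) = (I*√102678)/((2*(-456)*(-1/550))) - 430847/248348 = (I*√102678)/(456/275) - 430847/248348 = (I*√102678)*(275/456) - 430847/248348 = 275*I*√102678/456 - 430847/248348 = -430847/248348 + 275*I*√102678/456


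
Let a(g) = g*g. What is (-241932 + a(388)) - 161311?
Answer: -252699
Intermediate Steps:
a(g) = g²
(-241932 + a(388)) - 161311 = (-241932 + 388²) - 161311 = (-241932 + 150544) - 161311 = -91388 - 161311 = -252699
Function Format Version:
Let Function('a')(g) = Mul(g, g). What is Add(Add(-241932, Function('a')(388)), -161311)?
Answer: -252699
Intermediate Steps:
Function('a')(g) = Pow(g, 2)
Add(Add(-241932, Function('a')(388)), -161311) = Add(Add(-241932, Pow(388, 2)), -161311) = Add(Add(-241932, 150544), -161311) = Add(-91388, -161311) = -252699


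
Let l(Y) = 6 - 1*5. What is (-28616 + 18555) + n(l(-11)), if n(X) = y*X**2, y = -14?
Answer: -10075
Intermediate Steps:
l(Y) = 1 (l(Y) = 6 - 5 = 1)
n(X) = -14*X**2
(-28616 + 18555) + n(l(-11)) = (-28616 + 18555) - 14*1**2 = -10061 - 14*1 = -10061 - 14 = -10075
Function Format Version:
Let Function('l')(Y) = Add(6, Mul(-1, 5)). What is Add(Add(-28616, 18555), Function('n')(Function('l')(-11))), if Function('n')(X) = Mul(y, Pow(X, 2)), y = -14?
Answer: -10075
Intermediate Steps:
Function('l')(Y) = 1 (Function('l')(Y) = Add(6, -5) = 1)
Function('n')(X) = Mul(-14, Pow(X, 2))
Add(Add(-28616, 18555), Function('n')(Function('l')(-11))) = Add(Add(-28616, 18555), Mul(-14, Pow(1, 2))) = Add(-10061, Mul(-14, 1)) = Add(-10061, -14) = -10075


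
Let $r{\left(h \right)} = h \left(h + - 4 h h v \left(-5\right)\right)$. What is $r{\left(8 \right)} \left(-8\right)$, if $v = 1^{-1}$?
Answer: $-82432$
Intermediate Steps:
$v = 1$
$r{\left(h \right)} = h \left(h + 20 h^{2}\right)$ ($r{\left(h \right)} = h \left(h + - 4 h h 1 \left(-5\right)\right) = h \left(h + - 4 h^{2} \cdot 1 \left(-5\right)\right) = h \left(h + - 4 h^{2} \left(-5\right)\right) = h \left(h + 20 h^{2}\right)$)
$r{\left(8 \right)} \left(-8\right) = 8^{2} \left(1 + 20 \cdot 8\right) \left(-8\right) = 64 \left(1 + 160\right) \left(-8\right) = 64 \cdot 161 \left(-8\right) = 10304 \left(-8\right) = -82432$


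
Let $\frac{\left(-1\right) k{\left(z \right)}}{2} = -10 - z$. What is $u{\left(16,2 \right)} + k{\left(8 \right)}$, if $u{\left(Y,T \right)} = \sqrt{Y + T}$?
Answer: $36 + 3 \sqrt{2} \approx 40.243$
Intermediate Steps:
$u{\left(Y,T \right)} = \sqrt{T + Y}$
$k{\left(z \right)} = 20 + 2 z$ ($k{\left(z \right)} = - 2 \left(-10 - z\right) = 20 + 2 z$)
$u{\left(16,2 \right)} + k{\left(8 \right)} = \sqrt{2 + 16} + \left(20 + 2 \cdot 8\right) = \sqrt{18} + \left(20 + 16\right) = 3 \sqrt{2} + 36 = 36 + 3 \sqrt{2}$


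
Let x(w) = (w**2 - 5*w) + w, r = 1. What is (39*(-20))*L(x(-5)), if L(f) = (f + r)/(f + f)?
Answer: -1196/3 ≈ -398.67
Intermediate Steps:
x(w) = w**2 - 4*w
L(f) = (1 + f)/(2*f) (L(f) = (f + 1)/(f + f) = (1 + f)/((2*f)) = (1 + f)*(1/(2*f)) = (1 + f)/(2*f))
(39*(-20))*L(x(-5)) = (39*(-20))*((1 - 5*(-4 - 5))/(2*((-5*(-4 - 5))))) = -390*(1 - 5*(-9))/((-5*(-9))) = -390*(1 + 45)/45 = -390*46/45 = -780*23/45 = -1196/3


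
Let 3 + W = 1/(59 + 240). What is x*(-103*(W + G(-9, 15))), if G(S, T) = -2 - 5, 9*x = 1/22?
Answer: 307867/59202 ≈ 5.2003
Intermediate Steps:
x = 1/198 (x = (⅑)/22 = (⅑)*(1/22) = 1/198 ≈ 0.0050505)
W = -896/299 (W = -3 + 1/(59 + 240) = -3 + 1/299 = -896/299 ≈ -2.9967)
G(S, T) = -7
x*(-103*(W + G(-9, 15))) = (-103*(-896/299 - 7))/198 = (-103*(-2989/299))/198 = (1/198)*(307867/299) = 307867/59202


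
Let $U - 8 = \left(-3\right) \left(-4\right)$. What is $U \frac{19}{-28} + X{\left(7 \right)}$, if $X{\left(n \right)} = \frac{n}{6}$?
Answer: $- \frac{521}{42} \approx -12.405$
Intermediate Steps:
$X{\left(n \right)} = \frac{n}{6}$ ($X{\left(n \right)} = n \frac{1}{6} = \frac{n}{6}$)
$U = 20$ ($U = 8 - -12 = 8 + 12 = 20$)
$U \frac{19}{-28} + X{\left(7 \right)} = 20 \frac{19}{-28} + \frac{1}{6} \cdot 7 = 20 \cdot 19 \left(- \frac{1}{28}\right) + \frac{7}{6} = 20 \left(- \frac{19}{28}\right) + \frac{7}{6} = - \frac{95}{7} + \frac{7}{6} = - \frac{521}{42}$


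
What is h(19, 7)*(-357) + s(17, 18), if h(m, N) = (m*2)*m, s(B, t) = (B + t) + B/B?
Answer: -257718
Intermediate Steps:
s(B, t) = 1 + B + t (s(B, t) = (B + t) + 1 = 1 + B + t)
h(m, N) = 2*m² (h(m, N) = (2*m)*m = 2*m²)
h(19, 7)*(-357) + s(17, 18) = (2*19²)*(-357) + (1 + 17 + 18) = (2*361)*(-357) + 36 = 722*(-357) + 36 = -257754 + 36 = -257718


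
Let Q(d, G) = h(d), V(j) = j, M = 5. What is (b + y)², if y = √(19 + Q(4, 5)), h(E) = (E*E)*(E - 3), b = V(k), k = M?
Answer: (5 + √35)² ≈ 119.16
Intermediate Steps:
k = 5
b = 5
h(E) = E²*(-3 + E)
Q(d, G) = d²*(-3 + d)
y = √35 (y = √(19 + 4²*(-3 + 4)) = √(19 + 16*1) = √(19 + 16) = √35 ≈ 5.9161)
(b + y)² = (5 + √35)²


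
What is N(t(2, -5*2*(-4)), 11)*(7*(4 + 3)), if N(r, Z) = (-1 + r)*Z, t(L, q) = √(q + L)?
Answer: -539 + 539*√42 ≈ 2954.1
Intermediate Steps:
t(L, q) = √(L + q)
N(r, Z) = Z*(-1 + r)
N(t(2, -5*2*(-4)), 11)*(7*(4 + 3)) = (11*(-1 + √(2 - 5*2*(-4))))*(7*(4 + 3)) = (11*(-1 + √(2 - 10*(-4))))*(7*7) = (11*(-1 + √(2 + 40)))*49 = (11*(-1 + √42))*49 = (-11 + 11*√42)*49 = -539 + 539*√42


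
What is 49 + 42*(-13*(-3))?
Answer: 1687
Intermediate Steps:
49 + 42*(-13*(-3)) = 49 + 42*39 = 49 + 1638 = 1687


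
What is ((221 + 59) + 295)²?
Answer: 330625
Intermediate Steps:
((221 + 59) + 295)² = (280 + 295)² = 575² = 330625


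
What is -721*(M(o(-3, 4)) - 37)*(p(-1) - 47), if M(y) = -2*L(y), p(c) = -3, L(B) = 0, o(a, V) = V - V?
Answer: -1333850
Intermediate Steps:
o(a, V) = 0
M(y) = 0 (M(y) = -2*0 = 0)
-721*(M(o(-3, 4)) - 37)*(p(-1) - 47) = -721*(0 - 37)*(-3 - 47) = -(-26677)*(-50) = -721*1850 = -1333850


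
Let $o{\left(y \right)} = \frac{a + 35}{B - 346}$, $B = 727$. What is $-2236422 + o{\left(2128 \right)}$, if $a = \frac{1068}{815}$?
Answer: $- \frac{694442547737}{310515} \approx -2.2364 \cdot 10^{6}$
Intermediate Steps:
$a = \frac{1068}{815}$ ($a = 1068 \cdot \frac{1}{815} = \frac{1068}{815} \approx 1.3104$)
$o{\left(y \right)} = \frac{29593}{310515}$ ($o{\left(y \right)} = \frac{\frac{1068}{815} + 35}{727 - 346} = \frac{29593}{815 \cdot 381} = \frac{29593}{815} \cdot \frac{1}{381} = \frac{29593}{310515}$)
$-2236422 + o{\left(2128 \right)} = -2236422 + \frac{29593}{310515} = - \frac{694442547737}{310515}$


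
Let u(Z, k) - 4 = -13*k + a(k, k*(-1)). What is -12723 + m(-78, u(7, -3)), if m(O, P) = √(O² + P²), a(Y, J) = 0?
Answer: -12723 + √7933 ≈ -12634.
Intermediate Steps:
u(Z, k) = 4 - 13*k (u(Z, k) = 4 + (-13*k + 0) = 4 - 13*k)
-12723 + m(-78, u(7, -3)) = -12723 + √((-78)² + (4 - 13*(-3))²) = -12723 + √(6084 + (4 + 39)²) = -12723 + √(6084 + 43²) = -12723 + √(6084 + 1849) = -12723 + √7933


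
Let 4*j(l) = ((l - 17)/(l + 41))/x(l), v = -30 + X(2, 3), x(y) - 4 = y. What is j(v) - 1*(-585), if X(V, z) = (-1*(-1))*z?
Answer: 188381/322 ≈ 585.03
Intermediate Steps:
X(V, z) = z (X(V, z) = 1*z = z)
x(y) = 4 + y
v = -27 (v = -30 + 3 = -27)
j(l) = (-17 + l)/(4*(4 + l)*(41 + l)) (j(l) = (((l - 17)/(l + 41))/(4 + l))/4 = (((-17 + l)/(41 + l))/(4 + l))/4 = ((-17 + l)/((4 + l)*(41 + l)))/4 = (-17 + l)/(4*(4 + l)*(41 + l)))
j(v) - 1*(-585) = (-17 - 27)/(4*(4 - 27)*(41 - 27)) - 1*(-585) = (1/4)*(-44)/(-23*14) + 585 = (1/4)*(-1/23)*(1/14)*(-44) + 585 = 11/322 + 585 = 188381/322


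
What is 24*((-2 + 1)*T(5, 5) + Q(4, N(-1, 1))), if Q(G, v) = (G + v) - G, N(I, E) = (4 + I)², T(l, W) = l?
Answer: 96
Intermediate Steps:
Q(G, v) = v
24*((-2 + 1)*T(5, 5) + Q(4, N(-1, 1))) = 24*((-2 + 1)*5 + (4 - 1)²) = 24*(-1*5 + 3²) = 24*(-5 + 9) = 24*4 = 96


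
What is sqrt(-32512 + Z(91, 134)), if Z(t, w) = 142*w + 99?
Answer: I*sqrt(13385) ≈ 115.69*I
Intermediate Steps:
Z(t, w) = 99 + 142*w
sqrt(-32512 + Z(91, 134)) = sqrt(-32512 + (99 + 142*134)) = sqrt(-32512 + (99 + 19028)) = sqrt(-32512 + 19127) = sqrt(-13385) = I*sqrt(13385)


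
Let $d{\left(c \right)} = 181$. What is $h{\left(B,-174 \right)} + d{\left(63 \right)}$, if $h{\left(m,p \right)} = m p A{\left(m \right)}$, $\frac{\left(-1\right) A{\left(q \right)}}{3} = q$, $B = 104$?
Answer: $5646133$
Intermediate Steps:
$A{\left(q \right)} = - 3 q$
$h{\left(m,p \right)} = - 3 p m^{2}$ ($h{\left(m,p \right)} = m p \left(- 3 m\right) = - 3 p m^{2}$)
$h{\left(B,-174 \right)} + d{\left(63 \right)} = \left(-3\right) \left(-174\right) 104^{2} + 181 = \left(-3\right) \left(-174\right) 10816 + 181 = 5645952 + 181 = 5646133$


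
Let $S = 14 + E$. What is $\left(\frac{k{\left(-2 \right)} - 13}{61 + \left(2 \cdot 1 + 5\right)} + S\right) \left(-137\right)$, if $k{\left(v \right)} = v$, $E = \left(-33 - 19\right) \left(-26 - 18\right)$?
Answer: $- \frac{21443377}{68} \approx -3.1534 \cdot 10^{5}$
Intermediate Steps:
$E = 2288$ ($E = \left(-52\right) \left(-44\right) = 2288$)
$S = 2302$ ($S = 14 + 2288 = 2302$)
$\left(\frac{k{\left(-2 \right)} - 13}{61 + \left(2 \cdot 1 + 5\right)} + S\right) \left(-137\right) = \left(\frac{-2 - 13}{61 + \left(2 \cdot 1 + 5\right)} + 2302\right) \left(-137\right) = \left(- \frac{15}{61 + \left(2 + 5\right)} + 2302\right) \left(-137\right) = \left(- \frac{15}{61 + 7} + 2302\right) \left(-137\right) = \left(- \frac{15}{68} + 2302\right) \left(-137\right) = \frac{156521}{68} \left(-137\right) = - \frac{21443377}{68}$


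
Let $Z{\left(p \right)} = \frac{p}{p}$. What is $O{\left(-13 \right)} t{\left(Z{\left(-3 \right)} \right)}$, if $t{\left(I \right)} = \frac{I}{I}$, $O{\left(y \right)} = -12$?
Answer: $-12$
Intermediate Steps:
$Z{\left(p \right)} = 1$
$t{\left(I \right)} = 1$
$O{\left(-13 \right)} t{\left(Z{\left(-3 \right)} \right)} = \left(-12\right) 1 = -12$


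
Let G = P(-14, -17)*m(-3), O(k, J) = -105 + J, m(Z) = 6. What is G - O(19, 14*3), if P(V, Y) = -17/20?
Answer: 579/10 ≈ 57.900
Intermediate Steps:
P(V, Y) = -17/20 (P(V, Y) = -17*1/20 = -17/20)
G = -51/10 (G = -17/20*6 = -51/10 ≈ -5.1000)
G - O(19, 14*3) = -51/10 - (-105 + 14*3) = -51/10 - (-105 + 42) = -51/10 - 1*(-63) = -51/10 + 63 = 579/10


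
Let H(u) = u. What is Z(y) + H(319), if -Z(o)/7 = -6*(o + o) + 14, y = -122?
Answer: -10027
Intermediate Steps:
Z(o) = -98 + 84*o (Z(o) = -7*(-6*(o + o) + 14) = -7*(-12*o + 14) = -7*(14 - 12*o) = -98 + 84*o)
Z(y) + H(319) = (-98 + 84*(-122)) + 319 = (-98 - 10248) + 319 = -10346 + 319 = -10027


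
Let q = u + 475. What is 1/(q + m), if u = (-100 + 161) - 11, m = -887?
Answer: -1/362 ≈ -0.0027624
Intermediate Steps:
u = 50 (u = 61 - 11 = 50)
q = 525 (q = 50 + 475 = 525)
1/(q + m) = 1/(525 - 887) = 1/(-362) = -1/362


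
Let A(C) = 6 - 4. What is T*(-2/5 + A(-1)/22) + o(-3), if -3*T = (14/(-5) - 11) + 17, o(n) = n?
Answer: -2203/825 ≈ -2.6703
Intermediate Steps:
A(C) = 2
T = -16/15 (T = -((14/(-5) - 11) + 17)/3 = -((14*(-1/5) - 11) + 17)/3 = -((-14/5 - 11) + 17)/3 = -(-69/5 + 17)/3 = -1/3*16/5 = -16/15 ≈ -1.0667)
T*(-2/5 + A(-1)/22) + o(-3) = -16*(-2/5 + 2/22)/15 - 3 = -16*(-2*1/5 + 2*(1/22))/15 - 3 = -16*(-2/5 + 1/11)/15 - 3 = -16/15*(-17/55) - 3 = 272/825 - 3 = -2203/825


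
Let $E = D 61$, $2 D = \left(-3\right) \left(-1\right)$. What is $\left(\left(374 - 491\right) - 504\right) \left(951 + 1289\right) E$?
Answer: $-127280160$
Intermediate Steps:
$D = \frac{3}{2}$ ($D = \frac{\left(-3\right) \left(-1\right)}{2} = \frac{1}{2} \cdot 3 = \frac{3}{2} \approx 1.5$)
$E = \frac{183}{2}$ ($E = \frac{3}{2} \cdot 61 = \frac{183}{2} \approx 91.5$)
$\left(\left(374 - 491\right) - 504\right) \left(951 + 1289\right) E = \left(\left(374 - 491\right) - 504\right) \left(951 + 1289\right) \frac{183}{2} = \left(-117 - 504\right) 2240 \cdot \frac{183}{2} = \left(-621\right) 2240 \cdot \frac{183}{2} = \left(-1391040\right) \frac{183}{2} = -127280160$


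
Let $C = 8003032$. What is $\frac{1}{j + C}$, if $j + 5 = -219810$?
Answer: $\frac{1}{7783217} \approx 1.2848 \cdot 10^{-7}$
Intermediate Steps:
$j = -219815$ ($j = -5 - 219810 = -219815$)
$\frac{1}{j + C} = \frac{1}{-219815 + 8003032} = \frac{1}{7783217}$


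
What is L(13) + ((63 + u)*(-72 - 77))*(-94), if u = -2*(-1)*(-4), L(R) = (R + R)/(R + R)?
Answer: 770331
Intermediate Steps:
L(R) = 1 (L(R) = (2*R)/((2*R)) = (2*R)*(1/(2*R)) = 1)
u = -8 (u = 2*(-4) = -8)
L(13) + ((63 + u)*(-72 - 77))*(-94) = 1 + ((63 - 8)*(-72 - 77))*(-94) = 1 + (55*(-149))*(-94) = 1 - 8195*(-94) = 1 + 770330 = 770331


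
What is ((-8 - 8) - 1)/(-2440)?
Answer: 17/2440 ≈ 0.0069672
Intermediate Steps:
((-8 - 8) - 1)/(-2440) = -(-16 - 1)/2440 = -1/2440*(-17) = 17/2440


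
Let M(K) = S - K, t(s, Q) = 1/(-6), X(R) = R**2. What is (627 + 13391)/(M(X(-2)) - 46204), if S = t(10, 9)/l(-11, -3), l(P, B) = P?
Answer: -925188/3049727 ≈ -0.30337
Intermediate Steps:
t(s, Q) = -1/6
S = 1/66 (S = -1/6/(-11) = -1/6*(-1/11) = 1/66 ≈ 0.015152)
M(K) = 1/66 - K
(627 + 13391)/(M(X(-2)) - 46204) = (627 + 13391)/((1/66 - 1*(-2)**2) - 46204) = 14018/((1/66 - 1*4) - 46204) = 14018/((1/66 - 4) - 46204) = 14018/(-263/66 - 46204) = 14018/(-3049727/66) = 14018*(-66/3049727) = -925188/3049727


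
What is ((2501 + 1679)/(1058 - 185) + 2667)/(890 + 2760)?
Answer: 2332471/3186450 ≈ 0.73200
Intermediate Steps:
((2501 + 1679)/(1058 - 185) + 2667)/(890 + 2760) = (4180/873 + 2667)/3650 = (4180*(1/873) + 2667)*(1/3650) = (4180/873 + 2667)*(1/3650) = (2332471/873)*(1/3650) = 2332471/3186450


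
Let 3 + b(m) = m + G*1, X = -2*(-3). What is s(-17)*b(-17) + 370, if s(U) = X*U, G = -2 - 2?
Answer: 2818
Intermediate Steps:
G = -4
X = 6
s(U) = 6*U
b(m) = -7 + m (b(m) = -3 + (m - 4*1) = -3 + (m - 4) = -3 + (-4 + m) = -7 + m)
s(-17)*b(-17) + 370 = (6*(-17))*(-7 - 17) + 370 = -102*(-24) + 370 = 2448 + 370 = 2818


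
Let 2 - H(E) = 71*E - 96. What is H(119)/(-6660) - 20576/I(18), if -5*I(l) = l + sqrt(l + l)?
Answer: 28557551/6660 ≈ 4287.9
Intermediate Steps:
I(l) = -l/5 - sqrt(2)*sqrt(l)/5 (I(l) = -(l + sqrt(l + l))/5 = -(l + sqrt(2*l))/5 = -(l + sqrt(2)*sqrt(l))/5 = -l/5 - sqrt(2)*sqrt(l)/5)
H(E) = 98 - 71*E (H(E) = 2 - (71*E - 96) = 2 - (-96 + 71*E) = 2 + (96 - 71*E) = 98 - 71*E)
H(119)/(-6660) - 20576/I(18) = (98 - 71*119)/(-6660) - 20576/(-1/5*18 - sqrt(2)*sqrt(18)/5) = (98 - 8449)*(-1/6660) - 20576/(-18/5 - sqrt(2)*3*sqrt(2)/5) = -8351*(-1/6660) - 20576/(-18/5 - 6/5) = 8351/6660 - 20576/(-24/5) = 8351/6660 - 20576*(-5/24) = 8351/6660 + 12860/3 = 28557551/6660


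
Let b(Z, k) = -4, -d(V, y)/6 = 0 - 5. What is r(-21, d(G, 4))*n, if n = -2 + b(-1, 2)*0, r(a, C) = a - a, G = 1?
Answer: 0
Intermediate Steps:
d(V, y) = 30 (d(V, y) = -6*(0 - 5) = -6*(-5) = 30)
r(a, C) = 0
n = -2 (n = -2 - 4*0 = -2 + 0 = -2)
r(-21, d(G, 4))*n = 0*(-2) = 0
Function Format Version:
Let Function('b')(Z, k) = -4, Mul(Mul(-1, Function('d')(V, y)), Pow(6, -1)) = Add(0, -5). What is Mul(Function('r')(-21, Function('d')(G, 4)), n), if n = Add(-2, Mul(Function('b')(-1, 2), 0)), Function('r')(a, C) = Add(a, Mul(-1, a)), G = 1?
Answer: 0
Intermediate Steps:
Function('d')(V, y) = 30 (Function('d')(V, y) = Mul(-6, Add(0, -5)) = Mul(-6, -5) = 30)
Function('r')(a, C) = 0
n = -2 (n = Add(-2, Mul(-4, 0)) = Add(-2, 0) = -2)
Mul(Function('r')(-21, Function('d')(G, 4)), n) = Mul(0, -2) = 0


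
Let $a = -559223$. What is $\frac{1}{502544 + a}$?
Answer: $- \frac{1}{56679} \approx -1.7643 \cdot 10^{-5}$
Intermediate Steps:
$\frac{1}{502544 + a} = \frac{1}{502544 - 559223} = \frac{1}{-56679} = - \frac{1}{56679}$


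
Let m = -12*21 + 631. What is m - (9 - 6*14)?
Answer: 454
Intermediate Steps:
m = 379 (m = -252 + 631 = 379)
m - (9 - 6*14) = 379 - (9 - 6*14) = 379 - (9 - 84) = 379 - 1*(-75) = 379 + 75 = 454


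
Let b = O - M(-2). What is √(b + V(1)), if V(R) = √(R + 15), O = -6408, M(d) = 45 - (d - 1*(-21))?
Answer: I*√6430 ≈ 80.187*I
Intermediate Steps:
M(d) = 24 - d (M(d) = 45 - (d + 21) = 45 - (21 + d) = 45 + (-21 - d) = 24 - d)
V(R) = √(15 + R)
b = -6434 (b = -6408 - (24 - 1*(-2)) = -6408 - (24 + 2) = -6408 - 1*26 = -6408 - 26 = -6434)
√(b + V(1)) = √(-6434 + √(15 + 1)) = √(-6434 + √16) = √(-6434 + 4) = √(-6430) = I*√6430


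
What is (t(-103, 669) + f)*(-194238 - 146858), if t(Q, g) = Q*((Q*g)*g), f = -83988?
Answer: -1619554732104456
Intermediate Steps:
t(Q, g) = Q**2*g**2 (t(Q, g) = Q*(Q*g**2) = Q**2*g**2)
(t(-103, 669) + f)*(-194238 - 146858) = ((-103)**2*669**2 - 83988)*(-194238 - 146858) = (10609*447561 - 83988)*(-341096) = (4748174649 - 83988)*(-341096) = 4748090661*(-341096) = -1619554732104456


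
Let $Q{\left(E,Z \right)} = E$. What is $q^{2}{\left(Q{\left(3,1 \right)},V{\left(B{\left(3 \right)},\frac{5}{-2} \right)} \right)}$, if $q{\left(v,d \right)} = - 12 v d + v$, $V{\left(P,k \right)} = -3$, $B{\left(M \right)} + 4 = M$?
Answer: $12321$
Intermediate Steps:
$B{\left(M \right)} = -4 + M$
$q{\left(v,d \right)} = v - 12 d v$ ($q{\left(v,d \right)} = - 12 d v + v = v - 12 d v$)
$q^{2}{\left(Q{\left(3,1 \right)},V{\left(B{\left(3 \right)},\frac{5}{-2} \right)} \right)} = \left(3 \left(1 - -36\right)\right)^{2} = \left(3 \left(1 + 36\right)\right)^{2} = \left(3 \cdot 37\right)^{2} = 111^{2} = 12321$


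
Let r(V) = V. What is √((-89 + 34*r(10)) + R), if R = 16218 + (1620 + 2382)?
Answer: √20471 ≈ 143.08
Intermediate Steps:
R = 20220 (R = 16218 + 4002 = 20220)
√((-89 + 34*r(10)) + R) = √((-89 + 34*10) + 20220) = √((-89 + 340) + 20220) = √(251 + 20220) = √20471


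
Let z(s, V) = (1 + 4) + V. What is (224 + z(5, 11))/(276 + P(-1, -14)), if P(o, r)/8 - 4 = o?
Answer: ⅘ ≈ 0.80000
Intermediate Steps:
z(s, V) = 5 + V
P(o, r) = 32 + 8*o
(224 + z(5, 11))/(276 + P(-1, -14)) = (224 + (5 + 11))/(276 + (32 + 8*(-1))) = (224 + 16)/(276 + (32 - 8)) = 240/(276 + 24) = 240/300 = 240*(1/300) = ⅘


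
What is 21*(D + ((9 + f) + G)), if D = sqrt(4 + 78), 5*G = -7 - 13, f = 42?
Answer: 987 + 21*sqrt(82) ≈ 1177.2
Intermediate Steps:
G = -4 (G = (-7 - 13)/5 = (1/5)*(-20) = -4)
D = sqrt(82) ≈ 9.0554
21*(D + ((9 + f) + G)) = 21*(sqrt(82) + ((9 + 42) - 4)) = 21*(sqrt(82) + (51 - 4)) = 21*(sqrt(82) + 47) = 21*(47 + sqrt(82)) = 987 + 21*sqrt(82)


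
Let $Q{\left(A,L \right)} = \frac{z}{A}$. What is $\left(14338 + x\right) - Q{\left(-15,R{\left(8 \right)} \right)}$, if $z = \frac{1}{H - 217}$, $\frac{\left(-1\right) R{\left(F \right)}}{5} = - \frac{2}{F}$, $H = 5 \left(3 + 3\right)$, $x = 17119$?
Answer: $\frac{88236884}{2805} \approx 31457.0$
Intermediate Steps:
$H = 30$ ($H = 5 \cdot 6 = 30$)
$R{\left(F \right)} = \frac{10}{F}$ ($R{\left(F \right)} = - 5 \left(- \frac{2}{F}\right) = \frac{10}{F}$)
$z = - \frac{1}{187}$ ($z = \frac{1}{30 - 217} = \frac{1}{-187} = - \frac{1}{187} \approx -0.0053476$)
$Q{\left(A,L \right)} = - \frac{1}{187 A}$
$\left(14338 + x\right) - Q{\left(-15,R{\left(8 \right)} \right)} = \left(14338 + 17119\right) - - \frac{1}{187 \left(-15\right)} = 31457 - \left(- \frac{1}{187}\right) \left(- \frac{1}{15}\right) = 31457 - \frac{1}{2805} = \frac{88236884}{2805}$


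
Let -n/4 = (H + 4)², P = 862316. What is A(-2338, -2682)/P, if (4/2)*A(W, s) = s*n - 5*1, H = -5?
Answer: 10723/1724632 ≈ 0.0062176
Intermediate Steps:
n = -4 (n = -4*(-5 + 4)² = -4*(-1)² = -4*1 = -4)
A(W, s) = -5/2 - 2*s (A(W, s) = (s*(-4) - 5*1)/2 = (-4*s - 5)/2 = (-5 - 4*s)/2 = -5/2 - 2*s)
A(-2338, -2682)/P = (-5/2 - 2*(-2682))/862316 = (-5/2 + 5364)*(1/862316) = (10723/2)*(1/862316) = 10723/1724632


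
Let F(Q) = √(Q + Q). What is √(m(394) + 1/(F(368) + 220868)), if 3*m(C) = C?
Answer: √(261065985 + 4728*√46)/(6*√(55217 + √46)) ≈ 11.460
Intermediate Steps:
F(Q) = √2*√Q (F(Q) = √(2*Q) = √2*√Q)
m(C) = C/3
√(m(394) + 1/(F(368) + 220868)) = √((⅓)*394 + 1/(√2*√368 + 220868)) = √(394/3 + 1/(√2*(4*√23) + 220868)) = √(394/3 + 1/(4*√46 + 220868)) = √(394/3 + 1/(220868 + 4*√46))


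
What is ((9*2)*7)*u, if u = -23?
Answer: -2898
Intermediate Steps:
((9*2)*7)*u = ((9*2)*7)*(-23) = (18*7)*(-23) = 126*(-23) = -2898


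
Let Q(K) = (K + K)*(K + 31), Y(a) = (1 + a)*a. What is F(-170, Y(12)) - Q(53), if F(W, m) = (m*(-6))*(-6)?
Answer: -3288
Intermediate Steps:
Y(a) = a*(1 + a)
F(W, m) = 36*m (F(W, m) = -6*m*(-6) = 36*m)
Q(K) = 2*K*(31 + K) (Q(K) = (2*K)*(31 + K) = 2*K*(31 + K))
F(-170, Y(12)) - Q(53) = 36*(12*(1 + 12)) - 2*53*(31 + 53) = 36*(12*13) - 2*53*84 = 36*156 - 1*8904 = 5616 - 8904 = -3288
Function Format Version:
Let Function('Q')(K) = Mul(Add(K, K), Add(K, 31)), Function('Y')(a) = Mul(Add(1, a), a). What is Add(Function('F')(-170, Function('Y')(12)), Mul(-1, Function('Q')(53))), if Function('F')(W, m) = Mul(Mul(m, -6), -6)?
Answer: -3288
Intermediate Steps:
Function('Y')(a) = Mul(a, Add(1, a))
Function('F')(W, m) = Mul(36, m) (Function('F')(W, m) = Mul(Mul(-6, m), -6) = Mul(36, m))
Function('Q')(K) = Mul(2, K, Add(31, K)) (Function('Q')(K) = Mul(Mul(2, K), Add(31, K)) = Mul(2, K, Add(31, K)))
Add(Function('F')(-170, Function('Y')(12)), Mul(-1, Function('Q')(53))) = Add(Mul(36, Mul(12, Add(1, 12))), Mul(-1, Mul(2, 53, Add(31, 53)))) = Add(Mul(36, Mul(12, 13)), Mul(-1, Mul(2, 53, 84))) = Add(Mul(36, 156), Mul(-1, 8904)) = Add(5616, -8904) = -3288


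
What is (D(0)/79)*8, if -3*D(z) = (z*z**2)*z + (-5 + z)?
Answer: 40/237 ≈ 0.16878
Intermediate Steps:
D(z) = 5/3 - z/3 - z**4/3 (D(z) = -((z*z**2)*z + (-5 + z))/3 = -(z**3*z + (-5 + z))/3 = -(z**4 + (-5 + z))/3 = -(-5 + z + z**4)/3 = 5/3 - z/3 - z**4/3)
(D(0)/79)*8 = ((5/3 - 1/3*0 - 1/3*0**4)/79)*8 = ((5/3 + 0 - 1/3*0)*(1/79))*8 = ((5/3 + 0 + 0)*(1/79))*8 = ((5/3)*(1/79))*8 = (5/237)*8 = 40/237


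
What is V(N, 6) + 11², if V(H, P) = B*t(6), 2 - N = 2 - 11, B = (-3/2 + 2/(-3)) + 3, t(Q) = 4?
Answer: 373/3 ≈ 124.33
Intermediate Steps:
B = ⅚ (B = (-3*½ + 2*(-⅓)) + 3 = (-3/2 - ⅔) + 3 = -13/6 + 3 = ⅚ ≈ 0.83333)
N = 11 (N = 2 - (2 - 11) = 2 - 1*(-9) = 2 + 9 = 11)
V(H, P) = 10/3 (V(H, P) = (⅚)*4 = 10/3)
V(N, 6) + 11² = 10/3 + 11² = 10/3 + 121 = 373/3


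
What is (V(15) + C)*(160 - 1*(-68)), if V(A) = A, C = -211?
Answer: -44688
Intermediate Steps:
(V(15) + C)*(160 - 1*(-68)) = (15 - 211)*(160 - 1*(-68)) = -196*(160 + 68) = -196*228 = -44688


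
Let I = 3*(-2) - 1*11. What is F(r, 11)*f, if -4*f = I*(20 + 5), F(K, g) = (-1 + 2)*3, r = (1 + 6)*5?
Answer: 1275/4 ≈ 318.75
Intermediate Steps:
r = 35 (r = 7*5 = 35)
I = -17 (I = -6 - 11 = -17)
F(K, g) = 3 (F(K, g) = 1*3 = 3)
f = 425/4 (f = -(-17)*(20 + 5)/4 = -(-17)*25/4 = -¼*(-425) = 425/4 ≈ 106.25)
F(r, 11)*f = 3*(425/4) = 1275/4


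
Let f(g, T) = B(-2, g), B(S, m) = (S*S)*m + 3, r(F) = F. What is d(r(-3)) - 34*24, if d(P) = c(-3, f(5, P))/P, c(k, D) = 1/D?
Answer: -56305/69 ≈ -816.01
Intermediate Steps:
B(S, m) = 3 + m*S² (B(S, m) = S²*m + 3 = m*S² + 3 = 3 + m*S²)
f(g, T) = 3 + 4*g (f(g, T) = 3 + g*(-2)² = 3 + g*4 = 3 + 4*g)
d(P) = 1/(23*P) (d(P) = 1/((3 + 4*5)*P) = 1/((3 + 20)*P) = 1/(23*P))
d(r(-3)) - 34*24 = (1/23)/(-3) - 34*24 = (1/23)*(-⅓) - 816 = -1/69 - 816 = -56305/69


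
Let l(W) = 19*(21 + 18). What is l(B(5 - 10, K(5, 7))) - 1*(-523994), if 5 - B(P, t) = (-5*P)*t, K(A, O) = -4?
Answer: 524735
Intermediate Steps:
B(P, t) = 5 + 5*P*t (B(P, t) = 5 - (-5*P)*t = 5 - (-5)*P*t = 5 + 5*P*t)
l(W) = 741 (l(W) = 19*39 = 741)
l(B(5 - 10, K(5, 7))) - 1*(-523994) = 741 - 1*(-523994) = 741 + 523994 = 524735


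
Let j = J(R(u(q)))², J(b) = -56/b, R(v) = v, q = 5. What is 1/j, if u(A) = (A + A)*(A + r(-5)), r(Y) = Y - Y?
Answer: 625/784 ≈ 0.79719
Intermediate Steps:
r(Y) = 0
u(A) = 2*A² (u(A) = (A + A)*(A + 0) = (2*A)*A = 2*A²)
j = 784/625 (j = (-56/(2*5²))² = (-56/(2*25))² = (-56/50)² = (-56*1/50)² = (-28/25)² = 784/625 ≈ 1.2544)
1/j = 1/(784/625) = 625/784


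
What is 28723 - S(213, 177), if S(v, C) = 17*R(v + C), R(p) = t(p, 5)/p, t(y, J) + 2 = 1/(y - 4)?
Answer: 1441324509/50180 ≈ 28723.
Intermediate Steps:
t(y, J) = -2 + 1/(-4 + y) (t(y, J) = -2 + 1/(y - 4) = -2 + 1/(-4 + y))
R(p) = (9 - 2*p)/(p*(-4 + p)) (R(p) = ((9 - 2*p)/(-4 + p))/p = (9 - 2*p)/(p*(-4 + p)))
S(v, C) = 17*(9 - 2*C - 2*v)/((C + v)*(-4 + C + v)) (S(v, C) = 17*((9 - 2*(v + C))/((v + C)*(-4 + (v + C)))) = 17*((9 - 2*(C + v))/((C + v)*(-4 + (C + v)))) = 17*((9 + (-2*C - 2*v))/((C + v)*(-4 + C + v))) = 17*((9 - 2*C - 2*v)/((C + v)*(-4 + C + v))) = 17*(9 - 2*C - 2*v)/((C + v)*(-4 + C + v)))
28723 - S(213, 177) = 28723 - 17*(9 - 2*177 - 2*213)/((177 + 213)*(-4 + 177 + 213)) = 28723 - 17*(9 - 354 - 426)/(390*386) = 28723 - 17*(-771)/(390*386) = 28723 - 1*(-4369/50180) = 28723 + 4369/50180 = 1441324509/50180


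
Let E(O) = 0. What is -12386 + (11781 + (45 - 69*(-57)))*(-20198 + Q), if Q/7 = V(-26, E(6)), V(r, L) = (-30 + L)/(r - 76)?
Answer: -318280223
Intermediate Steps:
V(r, L) = (-30 + L)/(-76 + r)
Q = 35/17 (Q = 7*((-30 + 0)/(-76 - 26)) = 7*(-30/(-102)) = 7*(-1/102*(-30)) = 7*(5/17) = 35/17 ≈ 2.0588)
-12386 + (11781 + (45 - 69*(-57)))*(-20198 + Q) = -12386 + (11781 + (45 - 69*(-57)))*(-20198 + 35/17) = -12386 + (11781 + (45 + 3933))*(-343331/17) = -12386 + (11781 + 3978)*(-343331/17) = -12386 + 15759*(-343331/17) = -12386 - 318267837 = -318280223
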